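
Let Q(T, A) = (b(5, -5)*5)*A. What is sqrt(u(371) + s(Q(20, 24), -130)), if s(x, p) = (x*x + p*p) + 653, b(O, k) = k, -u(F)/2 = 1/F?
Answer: sqrt(51966771731)/371 ≈ 614.45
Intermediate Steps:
u(F) = -2/F
Q(T, A) = -25*A (Q(T, A) = (-5*5)*A = -25*A)
s(x, p) = 653 + p**2 + x**2 (s(x, p) = (x**2 + p**2) + 653 = (p**2 + x**2) + 653 = 653 + p**2 + x**2)
sqrt(u(371) + s(Q(20, 24), -130)) = sqrt(-2/371 + (653 + (-130)**2 + (-25*24)**2)) = sqrt(-2*1/371 + (653 + 16900 + (-600)**2)) = sqrt(-2/371 + (653 + 16900 + 360000)) = sqrt(-2/371 + 377553) = sqrt(140072161/371) = sqrt(51966771731)/371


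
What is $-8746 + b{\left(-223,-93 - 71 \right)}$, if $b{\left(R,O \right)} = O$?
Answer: $-8910$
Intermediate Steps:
$-8746 + b{\left(-223,-93 - 71 \right)} = -8746 - 164 = -8910$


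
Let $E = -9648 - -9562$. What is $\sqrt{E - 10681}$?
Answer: $i \sqrt{10767} \approx 103.76 i$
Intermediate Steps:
$E = -86$ ($E = -9648 + 9562 = -86$)
$\sqrt{E - 10681} = \sqrt{-86 - 10681} = \sqrt{-10767} = i \sqrt{10767}$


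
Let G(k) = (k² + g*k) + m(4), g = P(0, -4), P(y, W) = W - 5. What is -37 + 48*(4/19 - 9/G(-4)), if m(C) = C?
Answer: -4603/133 ≈ -34.609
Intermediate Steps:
P(y, W) = -5 + W
g = -9 (g = -5 - 4 = -9)
G(k) = 4 + k² - 9*k (G(k) = (k² - 9*k) + 4 = 4 + k² - 9*k)
-37 + 48*(4/19 - 9/G(-4)) = -37 + 48*(4/19 - 9/(4 + (-4)² - 9*(-4))) = -37 + 48*(4*(1/19) - 9/(4 + 16 + 36)) = -37 + 48*(4/19 - 9/56) = -37 + 48*(53/1064) = -37 + 318/133 = -4603/133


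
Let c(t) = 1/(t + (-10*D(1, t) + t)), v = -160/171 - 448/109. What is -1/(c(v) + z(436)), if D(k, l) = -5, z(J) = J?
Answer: -743854/324338983 ≈ -0.0022934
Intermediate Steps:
v = -94048/18639 (v = -160*1/171 - 448*1/109 = -160/171 - 448/109 = -94048/18639 ≈ -5.0458)
c(t) = 1/(50 + 2*t) (c(t) = 1/(t + (-10*(-5) + t)) = 1/(t + (50 + t)) = 1/(50 + 2*t))
-1/(c(v) + z(436)) = -1/(1/(2*(25 - 94048/18639)) + 436) = -1/(1/(2*(371927/18639)) + 436) = -1/((½)*(18639/371927) + 436) = -1/(18639/743854 + 436) = -1/324338983/743854 = -1*743854/324338983 = -743854/324338983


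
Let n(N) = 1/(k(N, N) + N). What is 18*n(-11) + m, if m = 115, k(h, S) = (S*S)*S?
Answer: 77156/671 ≈ 114.99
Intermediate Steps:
k(h, S) = S³ (k(h, S) = S²*S = S³)
n(N) = 1/(N + N³) (n(N) = 1/(N³ + N) = 1/(N + N³))
18*n(-11) + m = 18/(-11 + (-11)³) + 115 = 18/(-11 - 1331) + 115 = 18/(-1342) + 115 = 18*(-1/1342) + 115 = -9/671 + 115 = 77156/671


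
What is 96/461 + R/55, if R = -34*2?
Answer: -26068/25355 ≈ -1.0281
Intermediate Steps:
R = -68
96/461 + R/55 = 96/461 - 68/55 = -26068/25355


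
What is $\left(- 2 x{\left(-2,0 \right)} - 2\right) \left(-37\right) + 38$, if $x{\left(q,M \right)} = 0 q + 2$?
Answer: $260$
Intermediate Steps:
$x{\left(q,M \right)} = 2$ ($x{\left(q,M \right)} = 0 + 2 = 2$)
$\left(- 2 x{\left(-2,0 \right)} - 2\right) \left(-37\right) + 38 = \left(\left(-2\right) 2 - 2\right) \left(-37\right) + 38 = \left(-4 - 2\right) \left(-37\right) + 38 = \left(-6\right) \left(-37\right) + 38 = 222 + 38 = 260$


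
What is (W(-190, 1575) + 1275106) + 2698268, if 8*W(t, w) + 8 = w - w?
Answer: 3973373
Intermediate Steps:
W(t, w) = -1 (W(t, w) = -1 + (w - w)/8 = -1 + (⅛)*0 = -1 + 0 = -1)
(W(-190, 1575) + 1275106) + 2698268 = (-1 + 1275106) + 2698268 = 1275105 + 2698268 = 3973373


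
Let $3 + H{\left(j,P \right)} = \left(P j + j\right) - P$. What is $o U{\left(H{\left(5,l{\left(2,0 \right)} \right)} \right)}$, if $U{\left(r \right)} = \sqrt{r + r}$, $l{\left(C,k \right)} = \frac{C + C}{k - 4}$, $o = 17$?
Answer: $34 i \approx 34.0 i$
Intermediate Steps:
$l{\left(C,k \right)} = \frac{2 C}{-4 + k}$
$H{\left(j,P \right)} = -3 + j - P + P j$ ($H{\left(j,P \right)} = -3 - \left(P - j - P j\right) = -3 + \left(j - P + P j\right) = -3 + j - P + P j$)
$U{\left(r \right)} = \sqrt{2} \sqrt{r}$ ($U{\left(r \right)} = \sqrt{2 r} = \sqrt{2} \sqrt{r}$)
$o U{\left(H{\left(5,l{\left(2,0 \right)} \right)} \right)} = 17 \sqrt{2} \sqrt{-3 + 5 - 2 \cdot 2 \frac{1}{-4 + 0} + 2 \cdot 2 \frac{1}{-4 + 0} \cdot 5} = 17 \sqrt{2} \sqrt{-3 + 5 - 2 \cdot 2 \frac{1}{-4} + 2 \cdot 2 \frac{1}{-4} \cdot 5} = 17 \sqrt{2} \sqrt{-3 + 5 - 2 \cdot 2 \left(- \frac{1}{4}\right) + 2 \cdot 2 \left(- \frac{1}{4}\right) 5} = 17 \sqrt{2} \sqrt{-3 + 5 - -1 - 5} = 17 \sqrt{2} \sqrt{-3 + 5 + 1 - 5} = 17 \sqrt{2} \sqrt{-2} = 17 \sqrt{2} i \sqrt{2} = 17 \cdot 2 i = 34 i$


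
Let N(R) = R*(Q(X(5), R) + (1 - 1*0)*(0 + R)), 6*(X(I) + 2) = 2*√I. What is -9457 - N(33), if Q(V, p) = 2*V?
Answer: -10414 - 22*√5 ≈ -10463.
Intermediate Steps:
X(I) = -2 + √I/3 (X(I) = -2 + (2*√I)/6 = -2 + √I/3)
N(R) = R*(-4 + R + 2*√5/3) (N(R) = R*(2*(-2 + √5/3) + (1 - 1*0)*(0 + R)) = R*((-4 + 2*√5/3) + (1 + 0)*R) = R*((-4 + 2*√5/3) + 1*R) = R*((-4 + 2*√5/3) + R) = R*(-4 + R + 2*√5/3))
-9457 - N(33) = -9457 - 33*(-12 + 2*√5 + 3*33)/3 = -9457 - 33*(-12 + 2*√5 + 99)/3 = -9457 - 33*(87 + 2*√5)/3 = -9457 - (957 + 22*√5) = -9457 + (-957 - 22*√5) = -10414 - 22*√5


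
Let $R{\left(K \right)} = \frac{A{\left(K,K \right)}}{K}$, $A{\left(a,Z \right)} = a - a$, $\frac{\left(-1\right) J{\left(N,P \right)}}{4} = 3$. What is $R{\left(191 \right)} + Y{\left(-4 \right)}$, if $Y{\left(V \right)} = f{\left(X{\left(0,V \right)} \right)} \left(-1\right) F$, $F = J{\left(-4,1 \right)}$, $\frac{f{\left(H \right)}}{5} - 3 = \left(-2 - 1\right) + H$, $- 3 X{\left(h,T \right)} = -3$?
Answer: $60$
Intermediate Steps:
$J{\left(N,P \right)} = -12$ ($J{\left(N,P \right)} = \left(-4\right) 3 = -12$)
$X{\left(h,T \right)} = 1$ ($X{\left(h,T \right)} = \left(- \frac{1}{3}\right) \left(-3\right) = 1$)
$f{\left(H \right)} = 5 H$ ($f{\left(H \right)} = 15 + 5 \left(\left(-2 - 1\right) + H\right) = 15 + 5 \left(-3 + H\right) = 15 + \left(-15 + 5 H\right) = 5 H$)
$F = -12$
$A{\left(a,Z \right)} = 0$
$Y{\left(V \right)} = 60$ ($Y{\left(V \right)} = 5 \cdot 1 \left(-1\right) \left(-12\right) = 5 \left(-1\right) \left(-12\right) = \left(-5\right) \left(-12\right) = 60$)
$R{\left(K \right)} = 0$ ($R{\left(K \right)} = \frac{0}{K} = 0$)
$R{\left(191 \right)} + Y{\left(-4 \right)} = 0 + 60 = 60$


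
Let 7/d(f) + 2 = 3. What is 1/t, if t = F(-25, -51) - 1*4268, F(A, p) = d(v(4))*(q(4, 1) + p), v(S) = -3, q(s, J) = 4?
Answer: -1/4597 ≈ -0.00021753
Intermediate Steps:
d(f) = 7 (d(f) = 7/(-2 + 3) = 7/1 = 7*1 = 7)
F(A, p) = 28 + 7*p (F(A, p) = 7*(4 + p) = 28 + 7*p)
t = -4597 (t = (28 + 7*(-51)) - 1*4268 = (28 - 357) - 4268 = -329 - 4268 = -4597)
1/t = 1/(-4597) = -1/4597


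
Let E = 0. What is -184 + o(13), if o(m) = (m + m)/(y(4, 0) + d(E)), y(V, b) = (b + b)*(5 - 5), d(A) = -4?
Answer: -381/2 ≈ -190.50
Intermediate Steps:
y(V, b) = 0 (y(V, b) = (2*b)*0 = 0)
o(m) = -m/2 (o(m) = (m + m)/(0 - 4) = (2*m)/(-4) = (2*m)*(-¼) = -m/2)
-184 + o(13) = -184 - ½*13 = -184 - 13/2 = -381/2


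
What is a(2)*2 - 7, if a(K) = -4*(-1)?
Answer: 1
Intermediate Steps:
a(K) = 4
a(2)*2 - 7 = 4*2 - 7 = 8 - 7 = 1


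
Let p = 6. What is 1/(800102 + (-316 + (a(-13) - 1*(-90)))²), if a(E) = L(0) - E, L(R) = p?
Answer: 1/842951 ≈ 1.1863e-6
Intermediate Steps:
L(R) = 6
a(E) = 6 - E
1/(800102 + (-316 + (a(-13) - 1*(-90)))²) = 1/(800102 + (-316 + ((6 - 1*(-13)) - 1*(-90)))²) = 1/(800102 + (-316 + ((6 + 13) + 90))²) = 1/(800102 + (-316 + (19 + 90))²) = 1/(800102 + (-316 + 109)²) = 1/(800102 + (-207)²) = 1/(800102 + 42849) = 1/842951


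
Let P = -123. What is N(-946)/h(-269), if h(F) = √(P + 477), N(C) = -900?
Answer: -150*√354/59 ≈ -47.834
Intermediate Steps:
h(F) = √354 (h(F) = √(-123 + 477) = √354)
N(-946)/h(-269) = -900*√354/354 = -150*√354/59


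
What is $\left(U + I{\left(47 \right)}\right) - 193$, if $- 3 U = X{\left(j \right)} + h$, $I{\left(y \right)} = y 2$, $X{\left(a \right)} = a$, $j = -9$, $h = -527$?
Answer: $\frac{239}{3} \approx 79.667$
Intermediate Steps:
$I{\left(y \right)} = 2 y$
$U = \frac{536}{3}$ ($U = - \frac{-9 - 527}{3} = \left(- \frac{1}{3}\right) \left(-536\right) = \frac{536}{3} \approx 178.67$)
$\left(U + I{\left(47 \right)}\right) - 193 = \left(\frac{536}{3} + 2 \cdot 47\right) - 193 = \left(\frac{536}{3} + 94\right) - 193 = \frac{818}{3} - 193 = \frac{239}{3}$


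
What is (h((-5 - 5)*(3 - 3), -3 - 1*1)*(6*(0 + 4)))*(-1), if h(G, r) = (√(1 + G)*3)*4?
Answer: -288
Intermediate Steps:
h(G, r) = 12*√(1 + G) (h(G, r) = (3*√(1 + G))*4 = 12*√(1 + G))
(h((-5 - 5)*(3 - 3), -3 - 1*1)*(6*(0 + 4)))*(-1) = ((12*√(1 + (-5 - 5)*(3 - 3)))*(6*(0 + 4)))*(-1) = ((12*√(1 - 10*0))*(6*4))*(-1) = ((12*√(1 + 0))*24)*(-1) = ((12*√1)*24)*(-1) = ((12*1)*24)*(-1) = (12*24)*(-1) = 288*(-1) = -288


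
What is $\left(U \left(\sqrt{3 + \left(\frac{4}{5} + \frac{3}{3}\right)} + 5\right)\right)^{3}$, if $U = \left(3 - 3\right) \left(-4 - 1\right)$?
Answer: $0$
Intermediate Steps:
$U = 0$ ($U = 0 \left(-5\right) = 0$)
$\left(U \left(\sqrt{3 + \left(\frac{4}{5} + \frac{3}{3}\right)} + 5\right)\right)^{3} = \left(0 \left(\sqrt{3 + \left(\frac{4}{5} + \frac{3}{3}\right)} + 5\right)\right)^{3} = \left(0 \left(\sqrt{3 + \left(4 \cdot \frac{1}{5} + 3 \cdot \frac{1}{3}\right)} + 5\right)\right)^{3} = \left(0 \left(\sqrt{3 + \left(\frac{4}{5} + 1\right)} + 5\right)\right)^{3} = \left(0 \left(\sqrt{3 + \frac{9}{5}} + 5\right)\right)^{3} = \left(0 \left(\sqrt{\frac{24}{5}} + 5\right)\right)^{3} = \left(0 \left(\frac{2 \sqrt{30}}{5} + 5\right)\right)^{3} = \left(0 \left(5 + \frac{2 \sqrt{30}}{5}\right)\right)^{3} = 0^{3} = 0$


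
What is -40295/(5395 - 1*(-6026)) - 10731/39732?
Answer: -82074271/21608532 ≈ -3.7982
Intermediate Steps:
-40295/(5395 - 1*(-6026)) - 10731/39732 = -40295/(5395 + 6026) - 10731*1/39732 = -40295/11421 - 511/1892 = -82074271/21608532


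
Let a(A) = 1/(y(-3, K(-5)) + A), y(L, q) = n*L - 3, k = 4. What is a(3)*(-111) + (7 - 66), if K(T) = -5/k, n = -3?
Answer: -214/3 ≈ -71.333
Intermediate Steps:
K(T) = -5/4
y(L, q) = -3 - 3*L (y(L, q) = -3*L - 3 = -3 - 3*L)
a(A) = 1/(6 + A) (a(A) = 1/((-3 - 3*(-3)) + A) = 1/((-3 + 9) + A) = 1/(6 + A))
a(3)*(-111) + (7 - 66) = -111/(6 + 3) + (7 - 66) = -111/9 - 59 = (⅑)*(-111) - 59 = -37/3 - 59 = -214/3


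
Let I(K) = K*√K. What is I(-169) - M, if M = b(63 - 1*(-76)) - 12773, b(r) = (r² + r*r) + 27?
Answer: -25896 - 2197*I ≈ -25896.0 - 2197.0*I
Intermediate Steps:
I(K) = K^(3/2)
b(r) = 27 + 2*r² (b(r) = (r² + r²) + 27 = 2*r² + 27 = 27 + 2*r²)
M = 25896 (M = (27 + 2*(63 - 1*(-76))²) - 12773 = (27 + 2*(63 + 76)²) - 12773 = (27 + 2*139²) - 12773 = (27 + 2*19321) - 12773 = (27 + 38642) - 12773 = 38669 - 12773 = 25896)
I(-169) - M = (-169)^(3/2) - 1*25896 = -2197*I - 25896 = -25896 - 2197*I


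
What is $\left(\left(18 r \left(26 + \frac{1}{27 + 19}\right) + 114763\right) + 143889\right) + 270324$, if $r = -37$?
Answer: $\frac{11767847}{23} \approx 5.1165 \cdot 10^{5}$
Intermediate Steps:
$\left(\left(18 r \left(26 + \frac{1}{27 + 19}\right) + 114763\right) + 143889\right) + 270324 = \left(\left(18 \left(-37\right) \left(26 + \frac{1}{27 + 19}\right) + 114763\right) + 143889\right) + 270324 = \left(\left(- 666 \left(26 + \frac{1}{46}\right) + 114763\right) + 143889\right) + 270324 = \left(\left(\left(-666\right) \frac{1197}{46} + 114763\right) + 143889\right) + 270324 = \left(\left(- \frac{398601}{23} + 114763\right) + 143889\right) + 270324 = \left(\frac{2240948}{23} + 143889\right) + 270324 = \frac{5550395}{23} + 270324 = \frac{11767847}{23}$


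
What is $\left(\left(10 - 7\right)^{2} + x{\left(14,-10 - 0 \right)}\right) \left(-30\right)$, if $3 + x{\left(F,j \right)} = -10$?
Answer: $120$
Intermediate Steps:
$x{\left(F,j \right)} = -13$ ($x{\left(F,j \right)} = -3 - 10 = -13$)
$\left(\left(10 - 7\right)^{2} + x{\left(14,-10 - 0 \right)}\right) \left(-30\right) = \left(\left(10 - 7\right)^{2} - 13\right) \left(-30\right) = \left(3^{2} - 13\right) \left(-30\right) = \left(9 - 13\right) \left(-30\right) = \left(-4\right) \left(-30\right) = 120$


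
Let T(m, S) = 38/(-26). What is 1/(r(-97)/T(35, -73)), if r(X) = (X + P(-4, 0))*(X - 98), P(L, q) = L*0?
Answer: -19/245895 ≈ -7.7269e-5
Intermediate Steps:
P(L, q) = 0
T(m, S) = -19/13 (T(m, S) = 38*(-1/26) = -19/13)
r(X) = X*(-98 + X) (r(X) = (X + 0)*(X - 98) = X*(-98 + X))
1/(r(-97)/T(35, -73)) = 1/((-97*(-98 - 97))/(-19/13)) = 1/(-97*(-195)*(-13/19)) = 1/(18915*(-13/19)) = 1/(-245895/19) = -19/245895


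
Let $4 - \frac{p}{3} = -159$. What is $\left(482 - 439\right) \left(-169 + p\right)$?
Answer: $13760$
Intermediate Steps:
$p = 489$ ($p = 12 - -477 = 12 + 477 = 489$)
$\left(482 - 439\right) \left(-169 + p\right) = \left(482 - 439\right) \left(-169 + 489\right) = 43 \cdot 320 = 13760$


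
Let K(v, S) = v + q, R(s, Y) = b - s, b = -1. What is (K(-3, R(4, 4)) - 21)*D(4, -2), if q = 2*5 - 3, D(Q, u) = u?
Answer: 34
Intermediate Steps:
q = 7 (q = 10 - 3 = 7)
R(s, Y) = -1 - s
K(v, S) = 7 + v (K(v, S) = v + 7 = 7 + v)
(K(-3, R(4, 4)) - 21)*D(4, -2) = ((7 - 3) - 21)*(-2) = (4 - 21)*(-2) = -17*(-2) = 34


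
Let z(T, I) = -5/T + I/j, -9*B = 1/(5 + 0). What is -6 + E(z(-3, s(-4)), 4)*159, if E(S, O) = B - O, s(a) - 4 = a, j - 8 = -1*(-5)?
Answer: -9683/15 ≈ -645.53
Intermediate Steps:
j = 13 (j = 8 - 1*(-5) = 8 + 5 = 13)
s(a) = 4 + a
B = -1/45 (B = -1/(9*(5 + 0)) = -⅑/5 = -⅑*⅕ = -1/45 ≈ -0.022222)
z(T, I) = -5/T + I/13
E(S, O) = -1/45 - O
-6 + E(z(-3, s(-4)), 4)*159 = -6 + (-1/45 - 1*4)*159 = -6 + (-1/45 - 4)*159 = -6 - 181/45*159 = -6 - 9593/15 = -9683/15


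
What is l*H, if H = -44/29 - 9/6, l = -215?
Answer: 37625/58 ≈ 648.71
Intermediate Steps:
H = -175/58 (H = -44*1/29 - 9*1/6 = -44/29 - 3/2 = -175/58 ≈ -3.0172)
l*H = -215*(-175/58) = 37625/58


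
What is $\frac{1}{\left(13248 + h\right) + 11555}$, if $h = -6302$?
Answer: $\frac{1}{18501} \approx 5.4051 \cdot 10^{-5}$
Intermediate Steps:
$\frac{1}{\left(13248 + h\right) + 11555} = \frac{1}{\left(13248 - 6302\right) + 11555} = \frac{1}{6946 + 11555} = \frac{1}{18501}$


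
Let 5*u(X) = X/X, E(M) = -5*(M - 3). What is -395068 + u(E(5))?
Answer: -1975339/5 ≈ -3.9507e+5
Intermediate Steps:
E(M) = 15 - 5*M (E(M) = -5*(-3 + M) = 15 - 5*M)
u(X) = ⅕ (u(X) = (X/X)/5 = (⅕)*1 = ⅕)
-395068 + u(E(5)) = -395068 + ⅕ = -1975339/5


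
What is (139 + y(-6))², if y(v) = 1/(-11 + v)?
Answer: 5579044/289 ≈ 19305.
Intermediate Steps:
(139 + y(-6))² = (139 + 1/(-11 - 6))² = (139 + 1/(-17))² = (139 - 1/17)² = (2362/17)² = 5579044/289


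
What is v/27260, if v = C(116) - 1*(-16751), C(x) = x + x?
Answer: 16983/27260 ≈ 0.62300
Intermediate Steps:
C(x) = 2*x
v = 16983 (v = 2*116 - 1*(-16751) = 232 + 16751 = 16983)
v/27260 = 16983/27260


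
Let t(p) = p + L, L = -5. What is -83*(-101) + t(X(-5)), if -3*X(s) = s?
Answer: 25139/3 ≈ 8379.7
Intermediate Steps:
X(s) = -s/3
t(p) = -5 + p (t(p) = p - 5 = -5 + p)
-83*(-101) + t(X(-5)) = -83*(-101) + (-5 - 1/3*(-5)) = 8383 + (-5 + 5/3) = 8383 - 10/3 = 25139/3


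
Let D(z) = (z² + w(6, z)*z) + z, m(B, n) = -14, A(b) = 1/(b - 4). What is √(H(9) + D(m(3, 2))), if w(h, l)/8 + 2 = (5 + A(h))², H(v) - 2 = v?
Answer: I*√2971 ≈ 54.507*I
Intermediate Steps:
A(b) = 1/(-4 + b)
H(v) = 2 + v
w(h, l) = -16 + 8*(5 + 1/(-4 + h))²
D(z) = z² + 227*z (D(z) = (z² + (8*(329 - 174*6 + 23*6²)/(16 + 6² - 8*6))*z) + z = (z² + (8*(329 - 1044 + 23*36)/(16 + 36 - 48))*z) + z = (z² + (8*(329 - 1044 + 828)/4)*z) + z = (z² + (8*(¼)*113)*z) + z = (z² + 226*z) + z = z² + 227*z)
√(H(9) + D(m(3, 2))) = √((2 + 9) - 14*(227 - 14)) = √(11 - 14*213) = √(11 - 2982) = √(-2971) = I*√2971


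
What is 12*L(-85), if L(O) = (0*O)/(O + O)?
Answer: 0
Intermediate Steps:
L(O) = 0 (L(O) = 0/((2*O)) = 0*(1/(2*O)) = 0)
12*L(-85) = 12*0 = 0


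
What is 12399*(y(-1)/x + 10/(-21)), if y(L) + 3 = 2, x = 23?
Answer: -1037383/161 ≈ -6443.4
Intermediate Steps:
y(L) = -1 (y(L) = -3 + 2 = -1)
12399*(y(-1)/x + 10/(-21)) = 12399*(-1/23 + 10/(-21)) = 12399*(-1*1/23 + 10*(-1/21)) = 12399*(-1/23 - 10/21) = 12399*(-251/483) = -1037383/161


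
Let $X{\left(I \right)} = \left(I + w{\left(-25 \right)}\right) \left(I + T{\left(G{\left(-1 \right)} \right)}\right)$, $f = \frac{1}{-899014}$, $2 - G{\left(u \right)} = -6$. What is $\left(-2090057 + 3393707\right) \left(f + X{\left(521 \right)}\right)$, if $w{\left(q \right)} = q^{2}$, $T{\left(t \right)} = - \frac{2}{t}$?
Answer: $\frac{349712667971676900}{449507} \approx 7.7799 \cdot 10^{11}$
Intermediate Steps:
$G{\left(u \right)} = 8$ ($G{\left(u \right)} = 2 - -6 = 2 + 6 = 8$)
$f = - \frac{1}{899014} \approx -1.1123 \cdot 10^{-6}$
$X{\left(I \right)} = \left(625 + I\right) \left(- \frac{1}{4} + I\right)$ ($X{\left(I \right)} = \left(I + \left(-25\right)^{2}\right) \left(I - \frac{2}{8}\right) = \left(I + 625\right) \left(I - \frac{1}{4}\right) = \left(625 + I\right) \left(I - \frac{1}{4}\right) = \left(625 + I\right) \left(- \frac{1}{4} + I\right)$)
$\left(-2090057 + 3393707\right) \left(f + X{\left(521 \right)}\right) = \left(-2090057 + 3393707\right) \left(- \frac{1}{899014} + \left(- \frac{625}{4} + 521^{2} + \frac{2499}{4} \cdot 521\right)\right) = 1303650 \left(- \frac{1}{899014} + \left(- \frac{625}{4} + 271441 + \frac{1301979}{4}\right)\right) = 1303650 \left(- \frac{1}{899014} + \frac{1193559}{2}\right) = 1303650 \cdot \frac{268256562706}{449507} = \frac{349712667971676900}{449507}$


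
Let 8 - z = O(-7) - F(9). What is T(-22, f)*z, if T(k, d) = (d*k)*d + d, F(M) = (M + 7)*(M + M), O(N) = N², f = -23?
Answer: -2880267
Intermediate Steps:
F(M) = 2*M*(7 + M) (F(M) = (7 + M)*(2*M) = 2*M*(7 + M))
T(k, d) = d + k*d² (T(k, d) = k*d² + d = d + k*d²)
z = 247 (z = 8 - ((-7)² - 2*9*(7 + 9)) = 8 - (49 - 2*9*16) = 8 - (49 - 1*288) = 8 - (49 - 288) = 8 - 1*(-239) = 8 + 239 = 247)
T(-22, f)*z = -23*(1 - 23*(-22))*247 = -23*(1 + 506)*247 = -23*507*247 = -11661*247 = -2880267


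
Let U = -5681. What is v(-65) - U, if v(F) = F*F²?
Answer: -268944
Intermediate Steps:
v(F) = F³
v(-65) - U = (-65)³ - 1*(-5681) = -274625 + 5681 = -268944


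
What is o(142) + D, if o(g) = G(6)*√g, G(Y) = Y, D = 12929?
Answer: 12929 + 6*√142 ≈ 13001.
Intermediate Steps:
o(g) = 6*√g
o(142) + D = 6*√142 + 12929 = 12929 + 6*√142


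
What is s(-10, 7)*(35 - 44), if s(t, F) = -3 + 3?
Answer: 0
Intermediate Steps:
s(t, F) = 0
s(-10, 7)*(35 - 44) = 0*(35 - 44) = 0*(-9) = 0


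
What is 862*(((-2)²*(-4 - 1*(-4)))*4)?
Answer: 0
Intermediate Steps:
862*(((-2)²*(-4 - 1*(-4)))*4) = 862*((4*(-4 + 4))*4) = 862*((4*0)*4) = 862*(0*4) = 862*0 = 0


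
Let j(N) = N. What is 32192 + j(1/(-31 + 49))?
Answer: 579457/18 ≈ 32192.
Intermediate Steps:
32192 + j(1/(-31 + 49)) = 32192 + 1/(-31 + 49) = 32192 + 1/18 = 579457/18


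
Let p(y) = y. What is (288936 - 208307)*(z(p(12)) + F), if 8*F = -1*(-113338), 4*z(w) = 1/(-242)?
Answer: 1105737801213/968 ≈ 1.1423e+9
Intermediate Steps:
z(w) = -1/968 (z(w) = (¼)/(-242) = (¼)*(-1/242) = -1/968)
F = 56669/4 (F = (-1*(-113338))/8 = (⅛)*113338 = 56669/4 ≈ 14167.)
(288936 - 208307)*(z(p(12)) + F) = (288936 - 208307)*(-1/968 + 56669/4) = 80629*(13713897/968) = 1105737801213/968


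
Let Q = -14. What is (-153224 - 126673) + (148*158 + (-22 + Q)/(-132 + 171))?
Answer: -3334681/13 ≈ -2.5651e+5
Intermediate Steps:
(-153224 - 126673) + (148*158 + (-22 + Q)/(-132 + 171)) = (-153224 - 126673) + (148*158 + (-22 - 14)/(-132 + 171)) = -279897 + (23384 - 36/39) = -279897 + (23384 - 36*1/39) = -279897 + (23384 - 12/13) = -279897 + 303980/13 = -3334681/13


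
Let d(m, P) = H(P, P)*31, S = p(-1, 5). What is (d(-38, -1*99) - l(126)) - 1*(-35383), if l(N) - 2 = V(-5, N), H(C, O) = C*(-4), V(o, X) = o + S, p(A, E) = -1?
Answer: 47663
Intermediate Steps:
S = -1
V(o, X) = -1 + o (V(o, X) = o - 1 = -1 + o)
H(C, O) = -4*C
l(N) = -4 (l(N) = 2 + (-1 - 5) = 2 - 6 = -4)
d(m, P) = -124*P (d(m, P) = -4*P*31 = -124*P)
(d(-38, -1*99) - l(126)) - 1*(-35383) = (-(-124)*99 - 1*(-4)) - 1*(-35383) = (-124*(-99) + 4) + 35383 = (12276 + 4) + 35383 = 12280 + 35383 = 47663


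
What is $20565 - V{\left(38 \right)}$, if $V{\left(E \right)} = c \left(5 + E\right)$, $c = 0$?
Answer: $20565$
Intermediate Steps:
$V{\left(E \right)} = 0$ ($V{\left(E \right)} = 0 \left(5 + E\right) = 0$)
$20565 - V{\left(38 \right)} = 20565 - 0 = 20565 + 0 = 20565$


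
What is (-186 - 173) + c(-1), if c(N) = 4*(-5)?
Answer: -379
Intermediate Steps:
c(N) = -20
(-186 - 173) + c(-1) = (-186 - 173) - 20 = -359 - 20 = -379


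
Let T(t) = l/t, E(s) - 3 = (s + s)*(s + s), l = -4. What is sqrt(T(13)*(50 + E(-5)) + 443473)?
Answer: sqrt(74938981)/13 ≈ 665.90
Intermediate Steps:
E(s) = 3 + 4*s**2 (E(s) = 3 + (s + s)*(s + s) = 3 + (2*s)*(2*s) = 3 + 4*s**2)
T(t) = -4/t
sqrt(T(13)*(50 + E(-5)) + 443473) = sqrt((-4/13)*(50 + (3 + 4*(-5)**2)) + 443473) = sqrt((-4*1/13)*(50 + (3 + 4*25)) + 443473) = sqrt(-4*(50 + (3 + 100))/13 + 443473) = sqrt(-4*(50 + 103)/13 + 443473) = sqrt(-4/13*153 + 443473) = sqrt(-612/13 + 443473) = sqrt(5764537/13) = sqrt(74938981)/13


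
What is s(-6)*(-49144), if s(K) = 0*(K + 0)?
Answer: 0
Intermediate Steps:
s(K) = 0 (s(K) = 0*K = 0)
s(-6)*(-49144) = 0*(-49144) = 0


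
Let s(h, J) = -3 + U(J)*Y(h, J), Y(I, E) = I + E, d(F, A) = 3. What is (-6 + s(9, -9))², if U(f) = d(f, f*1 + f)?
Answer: 81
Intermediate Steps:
U(f) = 3
Y(I, E) = E + I
s(h, J) = -3 + 3*J + 3*h (s(h, J) = -3 + 3*(J + h) = -3 + (3*J + 3*h) = -3 + 3*J + 3*h)
(-6 + s(9, -9))² = (-6 + (-3 + 3*(-9) + 3*9))² = (-6 + (-3 - 27 + 27))² = (-6 - 3)² = (-9)² = 81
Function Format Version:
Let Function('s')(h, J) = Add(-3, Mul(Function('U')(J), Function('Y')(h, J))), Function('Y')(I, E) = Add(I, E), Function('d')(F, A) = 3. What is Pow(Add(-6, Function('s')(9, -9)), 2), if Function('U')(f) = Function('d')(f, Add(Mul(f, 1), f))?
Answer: 81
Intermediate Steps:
Function('U')(f) = 3
Function('Y')(I, E) = Add(E, I)
Function('s')(h, J) = Add(-3, Mul(3, J), Mul(3, h)) (Function('s')(h, J) = Add(-3, Mul(3, Add(J, h))) = Add(-3, Add(Mul(3, J), Mul(3, h))) = Add(-3, Mul(3, J), Mul(3, h)))
Pow(Add(-6, Function('s')(9, -9)), 2) = Pow(Add(-6, Add(-3, Mul(3, -9), Mul(3, 9))), 2) = Pow(Add(-6, Add(-3, -27, 27)), 2) = Pow(Add(-6, -3), 2) = Pow(-9, 2) = 81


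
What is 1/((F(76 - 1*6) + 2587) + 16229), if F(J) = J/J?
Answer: 1/18817 ≈ 5.3143e-5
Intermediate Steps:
F(J) = 1
1/((F(76 - 1*6) + 2587) + 16229) = 1/((1 + 2587) + 16229) = 1/(2588 + 16229) = 1/18817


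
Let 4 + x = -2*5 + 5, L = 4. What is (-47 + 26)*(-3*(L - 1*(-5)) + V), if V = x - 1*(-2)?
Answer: 714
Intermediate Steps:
x = -9 (x = -4 + (-2*5 + 5) = -4 + (-10 + 5) = -4 - 5 = -9)
V = -7 (V = -9 - 1*(-2) = -9 + 2 = -7)
(-47 + 26)*(-3*(L - 1*(-5)) + V) = (-47 + 26)*(-3*(4 - 1*(-5)) - 7) = -21*(-3*(4 + 5) - 7) = -21*(-3*9 - 7) = -21*(-27 - 7) = -21*(-34) = 714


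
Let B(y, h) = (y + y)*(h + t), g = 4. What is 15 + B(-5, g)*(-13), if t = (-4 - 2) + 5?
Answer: 405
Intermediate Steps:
t = -1 (t = -6 + 5 = -1)
B(y, h) = 2*y*(-1 + h) (B(y, h) = (y + y)*(h - 1) = (2*y)*(-1 + h) = 2*y*(-1 + h))
15 + B(-5, g)*(-13) = 15 + (2*(-5)*(-1 + 4))*(-13) = 15 + (2*(-5)*3)*(-13) = 15 - 30*(-13) = 15 + 390 = 405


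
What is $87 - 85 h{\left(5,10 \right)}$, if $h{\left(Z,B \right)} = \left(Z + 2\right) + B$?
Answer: $-1358$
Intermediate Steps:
$h{\left(Z,B \right)} = 2 + B + Z$ ($h{\left(Z,B \right)} = \left(2 + Z\right) + B = 2 + B + Z$)
$87 - 85 h{\left(5,10 \right)} = 87 - 85 \left(2 + 10 + 5\right) = 87 - 1445 = -1358$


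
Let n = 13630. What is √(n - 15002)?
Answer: 14*I*√7 ≈ 37.041*I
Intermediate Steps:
√(n - 15002) = √(13630 - 15002) = √(-1372) = 14*I*√7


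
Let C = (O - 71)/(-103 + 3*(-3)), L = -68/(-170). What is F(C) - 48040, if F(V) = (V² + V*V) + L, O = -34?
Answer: -30744219/640 ≈ -48038.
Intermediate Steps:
L = ⅖ (L = -68*(-1/170) = ⅖ ≈ 0.40000)
C = 15/16 (C = (-34 - 71)/(-103 + 3*(-3)) = -105/(-103 - 9) = -105/(-112) = -105*(-1/112) = 15/16 ≈ 0.93750)
F(V) = ⅖ + 2*V² (F(V) = (V² + V*V) + ⅖ = (V² + V²) + ⅖ = 2*V² + ⅖ = ⅖ + 2*V²)
F(C) - 48040 = (⅖ + 2*(15/16)²) - 48040 = (⅖ + 2*(225/256)) - 48040 = (⅖ + 225/128) - 48040 = 1381/640 - 48040 = -30744219/640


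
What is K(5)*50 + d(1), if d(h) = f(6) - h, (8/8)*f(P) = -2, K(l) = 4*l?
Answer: 997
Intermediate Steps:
f(P) = -2
d(h) = -2 - h
K(5)*50 + d(1) = (4*5)*50 + (-2 - 1*1) = 20*50 + (-2 - 1) = 1000 - 3 = 997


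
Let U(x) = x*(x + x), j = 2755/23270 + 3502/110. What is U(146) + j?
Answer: 10920692499/255970 ≈ 42664.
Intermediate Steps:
j = 8179459/255970 (j = 2755*(1/23270) + 3502*(1/110) = 551/4654 + 1751/55 = 8179459/255970 ≈ 31.955)
U(x) = 2*x² (U(x) = x*(2*x) = 2*x²)
U(146) + j = 2*146² + 8179459/255970 = 2*21316 + 8179459/255970 = 42632 + 8179459/255970 = 10920692499/255970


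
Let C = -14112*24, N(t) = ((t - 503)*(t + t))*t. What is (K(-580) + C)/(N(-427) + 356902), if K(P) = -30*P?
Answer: 160644/169387519 ≈ 0.00094838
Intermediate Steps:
N(t) = 2*t²*(-503 + t) (N(t) = ((-503 + t)*(2*t))*t = (2*t*(-503 + t))*t = 2*t²*(-503 + t))
C = -338688
(K(-580) + C)/(N(-427) + 356902) = (-30*(-580) - 338688)/(2*(-427)²*(-503 - 427) + 356902) = (17400 - 338688)/(2*182329*(-930) + 356902) = -321288/(-339131940 + 356902) = -321288/(-338775038) = -321288*(-1/338775038) = 160644/169387519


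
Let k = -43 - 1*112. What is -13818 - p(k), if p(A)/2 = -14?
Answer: -13790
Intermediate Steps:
k = -155 (k = -43 - 112 = -155)
p(A) = -28 (p(A) = 2*(-14) = -28)
-13818 - p(k) = -13818 - 1*(-28) = -13818 + 28 = -13790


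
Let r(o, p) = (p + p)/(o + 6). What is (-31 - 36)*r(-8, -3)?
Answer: -201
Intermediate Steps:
r(o, p) = 2*p/(6 + o) (r(o, p) = (2*p)/(6 + o) = 2*p/(6 + o))
(-31 - 36)*r(-8, -3) = (-31 - 36)*(2*(-3)/(6 - 8)) = -134*(-3)/(-2) = -134*(-3)*(-1)/2 = -67*3 = -201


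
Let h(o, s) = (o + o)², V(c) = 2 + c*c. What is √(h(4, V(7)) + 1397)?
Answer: √1461 ≈ 38.223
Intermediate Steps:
V(c) = 2 + c²
h(o, s) = 4*o² (h(o, s) = (2*o)² = 4*o²)
√(h(4, V(7)) + 1397) = √(4*4² + 1397) = √(4*16 + 1397) = √(64 + 1397) = √1461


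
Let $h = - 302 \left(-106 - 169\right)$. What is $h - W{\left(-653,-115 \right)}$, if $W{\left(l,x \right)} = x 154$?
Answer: $100760$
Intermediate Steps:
$W{\left(l,x \right)} = 154 x$
$h = 83050$ ($h = \left(-302\right) \left(-275\right) = 83050$)
$h - W{\left(-653,-115 \right)} = 83050 - 154 \left(-115\right) = 83050 - -17710 = 83050 + 17710 = 100760$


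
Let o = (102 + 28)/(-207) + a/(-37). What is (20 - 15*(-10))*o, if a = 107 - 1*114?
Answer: -571370/7659 ≈ -74.601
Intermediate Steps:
a = -7 (a = 107 - 114 = -7)
o = -3361/7659 (o = (102 + 28)/(-207) - 7/(-37) = 130*(-1/207) - 7*(-1/37) = -130/207 + 7/37 = -3361/7659 ≈ -0.43883)
(20 - 15*(-10))*o = (20 - 15*(-10))*(-3361/7659) = (20 + 150)*(-3361/7659) = 170*(-3361/7659) = -571370/7659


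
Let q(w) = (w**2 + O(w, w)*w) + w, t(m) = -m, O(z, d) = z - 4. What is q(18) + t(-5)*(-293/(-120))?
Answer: 14549/24 ≈ 606.21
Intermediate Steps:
O(z, d) = -4 + z
q(w) = w + w**2 + w*(-4 + w) (q(w) = (w**2 + (-4 + w)*w) + w = (w**2 + w*(-4 + w)) + w = w + w**2 + w*(-4 + w))
q(18) + t(-5)*(-293/(-120)) = 18*(-3 + 2*18) + (-1*(-5))*(-293/(-120)) = 18*(-3 + 36) + 5*(-293*(-1/120)) = 18*33 + 5*(293/120) = 594 + 293/24 = 14549/24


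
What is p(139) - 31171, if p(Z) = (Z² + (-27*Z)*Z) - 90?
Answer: -533607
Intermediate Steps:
p(Z) = -90 - 26*Z² (p(Z) = (Z² - 27*Z²) - 90 = -26*Z² - 90 = -90 - 26*Z²)
p(139) - 31171 = (-90 - 26*139²) - 31171 = (-90 - 26*19321) - 31171 = (-90 - 502346) - 31171 = -502436 - 31171 = -533607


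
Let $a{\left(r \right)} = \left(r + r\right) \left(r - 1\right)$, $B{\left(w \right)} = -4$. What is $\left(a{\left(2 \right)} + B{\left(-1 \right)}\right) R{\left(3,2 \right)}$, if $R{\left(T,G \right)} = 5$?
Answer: $0$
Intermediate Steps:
$a{\left(r \right)} = 2 r \left(-1 + r\right)$
$\left(a{\left(2 \right)} + B{\left(-1 \right)}\right) R{\left(3,2 \right)} = \left(2 \cdot 2 \left(-1 + 2\right) - 4\right) 5 = \left(2 \cdot 2 \cdot 1 - 4\right) 5 = \left(4 - 4\right) 5 = 0 \cdot 5 = 0$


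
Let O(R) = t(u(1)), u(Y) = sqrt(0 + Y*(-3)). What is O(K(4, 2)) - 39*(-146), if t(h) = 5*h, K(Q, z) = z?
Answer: 5694 + 5*I*sqrt(3) ≈ 5694.0 + 8.6602*I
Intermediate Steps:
u(Y) = sqrt(3)*sqrt(-Y) (u(Y) = sqrt(0 - 3*Y) = sqrt(-3*Y) = sqrt(3)*sqrt(-Y))
O(R) = 5*I*sqrt(3) (O(R) = 5*(sqrt(3)*sqrt(-1*1)) = 5*(sqrt(3)*sqrt(-1)) = 5*(sqrt(3)*I) = 5*(I*sqrt(3)) = 5*I*sqrt(3))
O(K(4, 2)) - 39*(-146) = 5*I*sqrt(3) - 39*(-146) = 5*I*sqrt(3) + 5694 = 5694 + 5*I*sqrt(3)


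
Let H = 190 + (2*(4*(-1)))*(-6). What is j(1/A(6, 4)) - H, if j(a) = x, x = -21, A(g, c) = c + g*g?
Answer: -259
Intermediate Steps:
A(g, c) = c + g²
j(a) = -21
H = 238 (H = 190 + (2*(-4))*(-6) = 190 - 8*(-6) = 190 + 48 = 238)
j(1/A(6, 4)) - H = -21 - 1*238 = -21 - 238 = -259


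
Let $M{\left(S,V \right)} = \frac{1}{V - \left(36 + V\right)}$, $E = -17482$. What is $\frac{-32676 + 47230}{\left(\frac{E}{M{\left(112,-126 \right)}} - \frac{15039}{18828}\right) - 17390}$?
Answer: $\frac{30446968}{1280222833} \approx 0.023783$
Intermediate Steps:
$M{\left(S,V \right)} = - \frac{1}{36}$ ($M{\left(S,V \right)} = \frac{1}{-36} = - \frac{1}{36}$)
$\frac{-32676 + 47230}{\left(\frac{E}{M{\left(112,-126 \right)}} - \frac{15039}{18828}\right) - 17390} = \frac{-32676 + 47230}{\left(- \frac{17482}{- \frac{1}{36}} - \frac{15039}{18828}\right) - 17390} = \frac{14554}{\left(\left(-17482\right) \left(-36\right) - \frac{1671}{2092}\right) - 17390} = \frac{14554}{\left(629352 - \frac{1671}{2092}\right) - 17390} = \frac{14554}{\frac{1316602713}{2092} - 17390} = \frac{14554}{\frac{1280222833}{2092}} = 14554 \cdot \frac{2092}{1280222833} = \frac{30446968}{1280222833}$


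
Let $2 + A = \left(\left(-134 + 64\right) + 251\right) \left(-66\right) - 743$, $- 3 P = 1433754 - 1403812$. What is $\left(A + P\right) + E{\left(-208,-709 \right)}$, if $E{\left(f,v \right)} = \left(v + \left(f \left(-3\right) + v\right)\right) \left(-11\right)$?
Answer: $- \frac{41813}{3} \approx -13938.0$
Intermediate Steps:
$E{\left(f,v \right)} = - 22 v + 33 f$ ($E{\left(f,v \right)} = \left(v - \left(- v + 3 f\right)\right) \left(-11\right) = \left(- 3 f + 2 v\right) \left(-11\right) = - 22 v + 33 f$)
$P = - \frac{29942}{3}$ ($P = - \frac{1433754 - 1403812}{3} = \left(- \frac{1}{3}\right) 29942 = - \frac{29942}{3} \approx -9980.7$)
$A = -12691$ ($A = -2 + \left(\left(\left(-134 + 64\right) + 251\right) \left(-66\right) - 743\right) = -2 + \left(\left(-70 + 251\right) \left(-66\right) - 743\right) = -2 + \left(181 \left(-66\right) - 743\right) = -2 - 12689 = -12691$)
$\left(A + P\right) + E{\left(-208,-709 \right)} = \left(-12691 - \frac{29942}{3}\right) + \left(\left(-22\right) \left(-709\right) + 33 \left(-208\right)\right) = - \frac{68015}{3} + \left(15598 - 6864\right) = - \frac{68015}{3} + 8734 = - \frac{41813}{3}$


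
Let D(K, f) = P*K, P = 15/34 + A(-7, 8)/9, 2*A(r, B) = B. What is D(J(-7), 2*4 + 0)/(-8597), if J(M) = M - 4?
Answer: 2981/2630682 ≈ 0.0011332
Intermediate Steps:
A(r, B) = B/2
J(M) = -4 + M
P = 271/306 (P = 15/34 + ((1/2)*8)/9 = 15*(1/34) + 4*(1/9) = 15/34 + 4/9 = 271/306 ≈ 0.88562)
D(K, f) = 271*K/306
D(J(-7), 2*4 + 0)/(-8597) = (271*(-4 - 7)/306)/(-8597) = ((271/306)*(-11))*(-1/8597) = -2981/306*(-1/8597) = 2981/2630682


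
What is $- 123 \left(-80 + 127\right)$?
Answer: $-5781$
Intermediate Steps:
$- 123 \left(-80 + 127\right) = \left(-123\right) 47 = -5781$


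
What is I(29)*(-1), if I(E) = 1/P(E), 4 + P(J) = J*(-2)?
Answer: 1/62 ≈ 0.016129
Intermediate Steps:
P(J) = -4 - 2*J (P(J) = -4 + J*(-2) = -4 - 2*J)
I(E) = 1/(-4 - 2*E)
I(29)*(-1) = -1/(4 + 2*29)*(-1) = -1/(4 + 58)*(-1) = -1/62*(-1) = 1/62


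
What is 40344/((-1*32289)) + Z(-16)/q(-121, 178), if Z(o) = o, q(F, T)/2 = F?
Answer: -1541104/1302323 ≈ -1.1833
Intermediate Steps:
q(F, T) = 2*F
40344/((-1*32289)) + Z(-16)/q(-121, 178) = 40344/((-1*32289)) - 16/(2*(-121)) = 40344/(-32289) - 16/(-242) = 40344*(-1/32289) - 16*(-1/242) = -13448/10763 + 8/121 = -1541104/1302323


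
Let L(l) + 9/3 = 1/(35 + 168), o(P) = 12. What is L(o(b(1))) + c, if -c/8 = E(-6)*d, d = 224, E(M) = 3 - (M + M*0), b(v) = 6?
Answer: -3274592/203 ≈ -16131.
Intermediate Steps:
E(M) = 3 - M (E(M) = 3 - (M + 0) = 3 - M)
L(l) = -608/203 (L(l) = -3 + 1/(35 + 168) = -3 + 1/203 = -608/203)
c = -16128 (c = -8*(3 - 1*(-6))*224 = -8*(3 + 6)*224 = -72*224 = -8*2016 = -16128)
L(o(b(1))) + c = -608/203 - 16128 = -3274592/203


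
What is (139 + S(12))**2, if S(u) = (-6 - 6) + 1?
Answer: 16384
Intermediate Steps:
S(u) = -11 (S(u) = -12 + 1 = -11)
(139 + S(12))**2 = (139 - 11)**2 = 128**2 = 16384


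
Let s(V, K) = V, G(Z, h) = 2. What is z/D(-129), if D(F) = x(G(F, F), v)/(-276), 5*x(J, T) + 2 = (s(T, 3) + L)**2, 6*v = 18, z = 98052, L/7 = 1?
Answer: -67655880/49 ≈ -1.3807e+6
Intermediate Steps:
L = 7 (L = 7*1 = 7)
v = 3 (v = (1/6)*18 = 3)
x(J, T) = -2/5 + (7 + T)**2/5 (x(J, T) = -2/5 + (T + 7)**2/5 = -2/5 + (7 + T)**2/5)
D(F) = -49/690 (D(F) = (-2/5 + (7 + 3)**2/5)/(-276) = (-2/5 + (1/5)*10**2)*(-1/276) = (-2/5 + (1/5)*100)*(-1/276) = (-2/5 + 20)*(-1/276) = (98/5)*(-1/276) = -49/690)
z/D(-129) = 98052/(-49/690) = 98052*(-690/49) = -67655880/49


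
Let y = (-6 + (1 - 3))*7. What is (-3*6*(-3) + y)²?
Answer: 4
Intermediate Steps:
y = -56 (y = (-6 - 2)*7 = -8*7 = -56)
(-3*6*(-3) + y)² = (-3*6*(-3) - 56)² = (-18*(-3) - 56)² = (54 - 56)² = (-2)² = 4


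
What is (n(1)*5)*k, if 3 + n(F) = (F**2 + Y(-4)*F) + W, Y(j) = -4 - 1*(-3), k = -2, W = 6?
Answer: -30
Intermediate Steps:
Y(j) = -1 (Y(j) = -4 + 3 = -1)
n(F) = 3 + F**2 - F (n(F) = -3 + ((F**2 - F) + 6) = -3 + (6 + F**2 - F) = 3 + F**2 - F)
(n(1)*5)*k = ((3 + 1**2 - 1*1)*5)*(-2) = ((3 + 1 - 1)*5)*(-2) = (3*5)*(-2) = 15*(-2) = -30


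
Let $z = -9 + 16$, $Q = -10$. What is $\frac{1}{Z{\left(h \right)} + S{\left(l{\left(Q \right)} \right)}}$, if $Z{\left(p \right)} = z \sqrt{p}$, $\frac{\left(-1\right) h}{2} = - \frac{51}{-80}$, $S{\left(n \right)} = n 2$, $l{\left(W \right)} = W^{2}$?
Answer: $\frac{8000}{1602499} - \frac{14 i \sqrt{510}}{1602499} \approx 0.0049922 - 0.00019729 i$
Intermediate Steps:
$z = 7$
$S{\left(n \right)} = 2 n$
$h = - \frac{51}{40}$ ($h = - 2 \left(- \frac{51}{-80}\right) = - 2 \left(\left(-51\right) \left(- \frac{1}{80}\right)\right) = \left(-2\right) \frac{51}{80} = - \frac{51}{40} \approx -1.275$)
$Z{\left(p \right)} = 7 \sqrt{p}$
$\frac{1}{Z{\left(h \right)} + S{\left(l{\left(Q \right)} \right)}} = \frac{1}{7 \sqrt{- \frac{51}{40}} + 2 \left(-10\right)^{2}} = \frac{1}{7 \frac{i \sqrt{510}}{20} + 2 \cdot 100} = \frac{1}{\frac{7 i \sqrt{510}}{20} + 200} = \frac{1}{200 + \frac{7 i \sqrt{510}}{20}}$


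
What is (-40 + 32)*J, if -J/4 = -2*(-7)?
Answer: 448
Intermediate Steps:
J = -56 (J = -(-8)*(-7) = -4*14 = -56)
(-40 + 32)*J = (-40 + 32)*(-56) = -8*(-56) = 448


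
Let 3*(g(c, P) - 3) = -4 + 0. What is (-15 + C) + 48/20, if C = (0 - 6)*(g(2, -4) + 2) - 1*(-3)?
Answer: -158/5 ≈ -31.600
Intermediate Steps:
g(c, P) = 5/3 (g(c, P) = 3 + (-4 + 0)/3 = 3 + (⅓)*(-4) = 3 - 4/3 = 5/3)
C = -19 (C = (0 - 6)*(5/3 + 2) - 1*(-3) = -6*11/3 + 3 = -22 + 3 = -19)
(-15 + C) + 48/20 = (-15 - 19) + 48/20 = -34 + (1/20)*48 = -34 + 12/5 = -158/5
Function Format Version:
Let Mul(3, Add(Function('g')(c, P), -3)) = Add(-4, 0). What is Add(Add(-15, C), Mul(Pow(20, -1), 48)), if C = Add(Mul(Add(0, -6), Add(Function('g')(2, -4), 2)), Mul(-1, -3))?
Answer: Rational(-158, 5) ≈ -31.600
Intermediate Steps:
Function('g')(c, P) = Rational(5, 3) (Function('g')(c, P) = Add(3, Mul(Rational(1, 3), Add(-4, 0))) = Add(3, Mul(Rational(1, 3), -4)) = Add(3, Rational(-4, 3)) = Rational(5, 3))
C = -19 (C = Add(Mul(Add(0, -6), Add(Rational(5, 3), 2)), Mul(-1, -3)) = Add(Mul(-6, Rational(11, 3)), 3) = Add(-22, 3) = -19)
Add(Add(-15, C), Mul(Pow(20, -1), 48)) = Add(Add(-15, -19), Mul(Pow(20, -1), 48)) = Add(-34, Mul(Rational(1, 20), 48)) = Add(-34, Rational(12, 5)) = Rational(-158, 5)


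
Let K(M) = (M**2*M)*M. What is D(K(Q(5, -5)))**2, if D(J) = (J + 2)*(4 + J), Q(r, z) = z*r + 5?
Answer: 655409153331215360064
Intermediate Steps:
Q(r, z) = 5 + r*z (Q(r, z) = r*z + 5 = 5 + r*z)
K(M) = M**4 (K(M) = M**3*M = M**4)
D(J) = (2 + J)*(4 + J)
D(K(Q(5, -5)))**2 = (8 + ((5 + 5*(-5))**4)**2 + 6*(5 + 5*(-5))**4)**2 = (8 + ((5 - 25)**4)**2 + 6*(5 - 25)**4)**2 = (8 + ((-20)**4)**2 + 6*(-20)**4)**2 = (8 + 160000**2 + 6*160000)**2 = (8 + 25600000000 + 960000)**2 = 25600960008**2 = 655409153331215360064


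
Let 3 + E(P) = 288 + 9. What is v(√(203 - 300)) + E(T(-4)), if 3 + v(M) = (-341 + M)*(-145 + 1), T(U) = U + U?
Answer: 49395 - 144*I*√97 ≈ 49395.0 - 1418.2*I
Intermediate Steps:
T(U) = 2*U
E(P) = 294 (E(P) = -3 + (288 + 9) = -3 + 297 = 294)
v(M) = 49101 - 144*M (v(M) = -3 + (-341 + M)*(-145 + 1) = -3 + (-341 + M)*(-144) = -3 + (49104 - 144*M) = 49101 - 144*M)
v(√(203 - 300)) + E(T(-4)) = (49101 - 144*√(203 - 300)) + 294 = (49101 - 144*I*√97) + 294 = 49395 - 144*I*√97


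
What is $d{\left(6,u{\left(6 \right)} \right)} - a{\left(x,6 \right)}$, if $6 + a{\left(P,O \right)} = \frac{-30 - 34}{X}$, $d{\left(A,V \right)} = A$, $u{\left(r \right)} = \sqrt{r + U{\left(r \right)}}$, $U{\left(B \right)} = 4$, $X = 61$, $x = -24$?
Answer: $\frac{796}{61} \approx 13.049$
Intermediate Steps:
$u{\left(r \right)} = \sqrt{4 + r}$ ($u{\left(r \right)} = \sqrt{r + 4} = \sqrt{4 + r}$)
$a{\left(P,O \right)} = - \frac{430}{61}$ ($a{\left(P,O \right)} = -6 + \frac{-30 - 34}{61} = -6 + \left(-30 - 34\right) \frac{1}{61} = -6 - \frac{64}{61} = - \frac{430}{61}$)
$d{\left(6,u{\left(6 \right)} \right)} - a{\left(x,6 \right)} = 6 - - \frac{430}{61} = 6 + \frac{430}{61} = \frac{796}{61}$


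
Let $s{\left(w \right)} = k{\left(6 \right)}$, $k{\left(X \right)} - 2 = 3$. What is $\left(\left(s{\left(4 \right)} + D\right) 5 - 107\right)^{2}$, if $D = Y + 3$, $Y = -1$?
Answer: $5184$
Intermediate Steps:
$k{\left(X \right)} = 5$ ($k{\left(X \right)} = 2 + 3 = 5$)
$s{\left(w \right)} = 5$
$D = 2$ ($D = -1 + 3 = 2$)
$\left(\left(s{\left(4 \right)} + D\right) 5 - 107\right)^{2} = \left(\left(5 + 2\right) 5 - 107\right)^{2} = \left(7 \cdot 5 - 107\right)^{2} = \left(35 - 107\right)^{2} = \left(-72\right)^{2} = 5184$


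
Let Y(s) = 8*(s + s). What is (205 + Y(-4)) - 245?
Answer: -104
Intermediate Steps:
Y(s) = 16*s (Y(s) = 8*(2*s) = 16*s)
(205 + Y(-4)) - 245 = (205 + 16*(-4)) - 245 = (205 - 64) - 245 = 141 - 245 = -104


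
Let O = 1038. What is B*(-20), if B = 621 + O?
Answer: -33180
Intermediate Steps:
B = 1659 (B = 621 + 1038 = 1659)
B*(-20) = 1659*(-20) = -33180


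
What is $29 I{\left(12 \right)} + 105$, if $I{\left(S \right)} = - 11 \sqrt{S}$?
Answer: $105 - 638 \sqrt{3} \approx -1000.0$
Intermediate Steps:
$29 I{\left(12 \right)} + 105 = 29 \left(- 11 \sqrt{12}\right) + 105 = 29 \left(- 11 \cdot 2 \sqrt{3}\right) + 105 = 29 \left(- 22 \sqrt{3}\right) + 105 = - 638 \sqrt{3} + 105 = 105 - 638 \sqrt{3}$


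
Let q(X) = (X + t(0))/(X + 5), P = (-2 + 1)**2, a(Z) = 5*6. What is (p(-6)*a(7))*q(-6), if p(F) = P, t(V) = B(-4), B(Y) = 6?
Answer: 0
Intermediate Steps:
a(Z) = 30
t(V) = 6
P = 1 (P = (-1)**2 = 1)
p(F) = 1
q(X) = (6 + X)/(5 + X) (q(X) = (X + 6)/(X + 5) = (6 + X)/(5 + X))
(p(-6)*a(7))*q(-6) = (1*30)*((6 - 6)/(5 - 6)) = 30*(0/(-1)) = 30*(-1*0) = 30*0 = 0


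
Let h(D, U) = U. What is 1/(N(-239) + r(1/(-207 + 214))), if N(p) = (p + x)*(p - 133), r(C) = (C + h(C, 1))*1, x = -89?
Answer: 7/854120 ≈ 8.1956e-6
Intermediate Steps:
r(C) = 1 + C (r(C) = (C + 1)*1 = (1 + C)*1 = 1 + C)
N(p) = (-133 + p)*(-89 + p) (N(p) = (p - 89)*(p - 133) = (-89 + p)*(-133 + p) = (-133 + p)*(-89 + p))
1/(N(-239) + r(1/(-207 + 214))) = 1/((11837 + (-239)² - 222*(-239)) + (1 + 1/(-207 + 214))) = 1/((11837 + 57121 + 53058) + (1 + 1/7)) = 1/(122016 + (1 + ⅐)) = 1/(122016 + 8/7) = 1/(854120/7) = 7/854120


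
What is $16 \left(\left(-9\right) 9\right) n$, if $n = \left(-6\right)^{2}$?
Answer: $-46656$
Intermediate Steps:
$n = 36$
$16 \left(\left(-9\right) 9\right) n = 16 \left(\left(-9\right) 9\right) 36 = 16 \left(-81\right) 36 = \left(-1296\right) 36 = -46656$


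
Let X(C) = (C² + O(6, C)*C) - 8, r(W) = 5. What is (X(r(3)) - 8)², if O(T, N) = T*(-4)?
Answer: 12321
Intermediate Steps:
O(T, N) = -4*T
X(C) = -8 + C² - 24*C (X(C) = (C² + (-4*6)*C) - 8 = (C² - 24*C) - 8 = -8 + C² - 24*C)
(X(r(3)) - 8)² = ((-8 + 5² - 24*5) - 8)² = ((-8 + 25 - 120) - 8)² = (-103 - 8)² = (-111)² = 12321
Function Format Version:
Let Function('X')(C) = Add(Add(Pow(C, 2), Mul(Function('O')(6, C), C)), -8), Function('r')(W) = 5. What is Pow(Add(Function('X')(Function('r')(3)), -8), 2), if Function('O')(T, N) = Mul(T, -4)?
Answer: 12321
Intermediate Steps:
Function('O')(T, N) = Mul(-4, T)
Function('X')(C) = Add(-8, Pow(C, 2), Mul(-24, C)) (Function('X')(C) = Add(Add(Pow(C, 2), Mul(Mul(-4, 6), C)), -8) = Add(Add(Pow(C, 2), Mul(-24, C)), -8) = Add(-8, Pow(C, 2), Mul(-24, C)))
Pow(Add(Function('X')(Function('r')(3)), -8), 2) = Pow(Add(Add(-8, Pow(5, 2), Mul(-24, 5)), -8), 2) = Pow(Add(Add(-8, 25, -120), -8), 2) = Pow(Add(-103, -8), 2) = Pow(-111, 2) = 12321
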